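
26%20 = 6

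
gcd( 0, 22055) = 22055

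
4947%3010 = 1937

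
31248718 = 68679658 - 37430940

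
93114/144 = 5173/8 = 646.62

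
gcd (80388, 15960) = 84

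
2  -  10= - 8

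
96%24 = 0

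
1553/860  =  1 + 693/860  =  1.81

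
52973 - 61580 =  - 8607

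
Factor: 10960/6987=80/51 = 2^4*3^( - 1)  *5^1*17^(  -  1)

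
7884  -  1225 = 6659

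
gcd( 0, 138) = 138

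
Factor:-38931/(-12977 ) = 3 = 3^1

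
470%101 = 66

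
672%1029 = 672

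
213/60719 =213/60719  =  0.00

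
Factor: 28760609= 53^1*71^1 * 7643^1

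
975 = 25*39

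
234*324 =75816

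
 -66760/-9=66760/9 = 7417.78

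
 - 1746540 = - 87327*20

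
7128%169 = 30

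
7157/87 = 7157/87 = 82.26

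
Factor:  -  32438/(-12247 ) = 2^1*7^2*37^ ( - 1)= 98/37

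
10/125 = 2/25 = 0.08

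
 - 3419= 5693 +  - 9112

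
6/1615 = 6/1615 = 0.00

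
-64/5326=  - 1 + 2631/2663 = - 0.01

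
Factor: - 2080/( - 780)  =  8/3 =2^3*3^(-1) 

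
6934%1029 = 760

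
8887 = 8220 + 667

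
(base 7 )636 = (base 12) 229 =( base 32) A1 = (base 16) 141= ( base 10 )321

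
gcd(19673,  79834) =1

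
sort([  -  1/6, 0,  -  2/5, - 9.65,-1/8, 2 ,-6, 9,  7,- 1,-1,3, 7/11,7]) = [-9.65, - 6, - 1, - 1,- 2/5 , - 1/6,-1/8, 0,7/11,  2, 3, 7, 7, 9]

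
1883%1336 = 547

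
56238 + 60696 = 116934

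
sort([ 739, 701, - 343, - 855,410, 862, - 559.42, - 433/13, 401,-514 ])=[ - 855, - 559.42,  -  514, - 343, - 433/13,  401,  410,701, 739, 862 ]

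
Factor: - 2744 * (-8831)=24232264 = 2^3*7^3 * 8831^1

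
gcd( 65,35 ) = 5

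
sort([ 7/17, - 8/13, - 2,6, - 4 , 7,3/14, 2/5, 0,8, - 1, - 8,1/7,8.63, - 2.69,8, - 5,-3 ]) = [-8, - 5, - 4,-3,  -  2.69,-2, - 1, - 8/13, 0, 1/7,3/14,2/5  ,  7/17,6, 7 , 8,8,  8.63] 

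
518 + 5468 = 5986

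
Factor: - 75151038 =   -  2^1*3^1*12525173^1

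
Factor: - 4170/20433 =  - 2^1*5^1*7^( - 2) = - 10/49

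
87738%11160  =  9618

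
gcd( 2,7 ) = 1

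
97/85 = 97/85 =1.14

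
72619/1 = 72619= 72619.00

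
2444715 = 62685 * 39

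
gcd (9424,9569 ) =1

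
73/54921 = 73/54921 = 0.00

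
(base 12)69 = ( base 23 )3c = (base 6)213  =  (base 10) 81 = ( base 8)121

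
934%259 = 157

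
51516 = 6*8586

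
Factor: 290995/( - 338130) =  - 58199/67626 =-2^(- 1 )*3^(  -  2)* 13^(-1)*17^( - 2) * 58199^1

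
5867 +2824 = 8691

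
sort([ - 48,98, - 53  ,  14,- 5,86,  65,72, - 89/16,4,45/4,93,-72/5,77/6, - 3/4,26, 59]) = [ - 53, - 48, - 72/5 , - 89/16,-5,  -  3/4,4, 45/4 , 77/6,14,  26,59 , 65, 72,86 , 93,98] 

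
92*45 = 4140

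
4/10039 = 4/10039  =  0.00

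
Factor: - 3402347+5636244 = 53^1*113^1*373^1 = 2233897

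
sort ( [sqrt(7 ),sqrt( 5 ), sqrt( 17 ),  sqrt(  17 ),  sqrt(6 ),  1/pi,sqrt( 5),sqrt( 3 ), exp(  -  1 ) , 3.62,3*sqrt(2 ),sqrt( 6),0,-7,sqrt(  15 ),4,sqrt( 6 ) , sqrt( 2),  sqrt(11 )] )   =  [-7 , 0,1/pi, exp(-1)  ,  sqrt ( 2),sqrt( 3 ), sqrt(5), sqrt( 5 ),sqrt( 6 ), sqrt( 6),sqrt (6),sqrt ( 7 ), sqrt(11 ), 3.62, sqrt( 15),4,sqrt ( 17) , sqrt(17 ), 3 * sqrt(2 )] 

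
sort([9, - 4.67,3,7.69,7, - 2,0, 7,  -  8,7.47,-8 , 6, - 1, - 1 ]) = [ - 8, - 8, - 4.67, -2, - 1,-1,0,3,6, 7,7,7.47,7.69, 9 ]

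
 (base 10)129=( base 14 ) 93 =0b10000001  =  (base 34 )3r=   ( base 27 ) 4l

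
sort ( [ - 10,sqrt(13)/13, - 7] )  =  [ - 10, - 7,sqrt(13 )/13]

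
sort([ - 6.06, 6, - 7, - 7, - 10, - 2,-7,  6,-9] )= [-10 , - 9,-7, - 7, - 7 ,  -  6.06, - 2,  6, 6]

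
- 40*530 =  - 21200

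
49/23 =2+3/23 = 2.13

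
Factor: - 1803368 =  - 2^3 * 7^1*32203^1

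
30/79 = 30/79 = 0.38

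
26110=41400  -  15290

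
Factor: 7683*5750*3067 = 135491625750 = 2^1*3^1*5^3*13^1*23^1*197^1*3067^1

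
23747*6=142482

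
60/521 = 60/521 = 0.12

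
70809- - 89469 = 160278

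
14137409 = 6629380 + 7508029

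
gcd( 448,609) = 7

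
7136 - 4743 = 2393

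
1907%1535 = 372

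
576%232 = 112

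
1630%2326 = 1630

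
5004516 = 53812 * 93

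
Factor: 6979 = 7^1*997^1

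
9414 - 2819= 6595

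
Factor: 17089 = 23^1*743^1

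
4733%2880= 1853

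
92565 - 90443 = 2122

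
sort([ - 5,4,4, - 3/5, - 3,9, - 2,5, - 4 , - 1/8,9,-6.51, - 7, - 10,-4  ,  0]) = [ - 10, - 7, - 6.51,-5,-4, - 4, - 3, - 2, - 3/5,-1/8,0,4, 4,  5,9,9]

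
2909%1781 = 1128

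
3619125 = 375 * 9651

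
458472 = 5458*84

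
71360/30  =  2378 + 2/3 = 2378.67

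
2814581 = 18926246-16111665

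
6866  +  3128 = 9994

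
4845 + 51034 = 55879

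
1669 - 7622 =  - 5953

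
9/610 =9/610 = 0.01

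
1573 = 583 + 990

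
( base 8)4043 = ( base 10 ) 2083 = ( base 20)543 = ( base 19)5ec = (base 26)323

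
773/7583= 773/7583 = 0.10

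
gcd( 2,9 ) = 1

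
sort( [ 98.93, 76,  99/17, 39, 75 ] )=[99/17, 39,75, 76,98.93 ] 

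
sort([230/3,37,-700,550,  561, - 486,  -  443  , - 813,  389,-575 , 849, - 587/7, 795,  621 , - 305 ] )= [-813,  -  700, - 575, - 486,-443,-305,-587/7, 37,  230/3, 389,  550,561, 621, 795,849 ] 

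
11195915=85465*131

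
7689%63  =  3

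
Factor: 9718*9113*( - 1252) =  - 110877287768 = - 2^3*13^1*43^1*113^1*313^1*701^1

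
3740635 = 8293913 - 4553278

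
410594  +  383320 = 793914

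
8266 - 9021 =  - 755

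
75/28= 75/28= 2.68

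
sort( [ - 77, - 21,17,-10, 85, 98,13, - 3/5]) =[-77, - 21 ,-10,-3/5 , 13,17,85, 98]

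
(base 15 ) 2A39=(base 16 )235e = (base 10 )9054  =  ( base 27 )cb9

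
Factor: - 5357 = -11^1*  487^1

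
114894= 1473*78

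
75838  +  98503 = 174341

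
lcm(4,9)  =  36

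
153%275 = 153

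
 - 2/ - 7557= 2/7557 = 0.00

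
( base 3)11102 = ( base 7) 230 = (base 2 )1110111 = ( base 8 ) 167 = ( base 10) 119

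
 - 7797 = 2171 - 9968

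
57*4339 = 247323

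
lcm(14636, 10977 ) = 43908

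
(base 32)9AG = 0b10010101010000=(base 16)2550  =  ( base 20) 13hc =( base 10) 9552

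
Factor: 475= 5^2*19^1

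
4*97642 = 390568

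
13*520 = 6760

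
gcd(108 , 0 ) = 108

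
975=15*65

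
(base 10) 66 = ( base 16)42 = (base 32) 22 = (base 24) 2i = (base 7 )123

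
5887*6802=40043374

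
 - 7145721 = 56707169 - 63852890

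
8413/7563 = 8413/7563=1.11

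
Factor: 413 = 7^1*59^1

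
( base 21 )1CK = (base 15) 328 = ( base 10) 713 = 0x2c9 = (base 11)599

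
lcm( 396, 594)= 1188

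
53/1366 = 53/1366 = 0.04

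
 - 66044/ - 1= 66044 + 0/1 = 66044.00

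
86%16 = 6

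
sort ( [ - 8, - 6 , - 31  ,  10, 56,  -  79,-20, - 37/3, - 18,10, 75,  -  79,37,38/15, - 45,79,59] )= [ - 79, - 79, - 45,-31, - 20, - 18, -37/3,-8,-6 , 38/15,10,10,37,56,59,  75, 79]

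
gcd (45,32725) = 5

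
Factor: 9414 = 2^1* 3^2 * 523^1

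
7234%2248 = 490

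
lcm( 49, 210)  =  1470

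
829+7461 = 8290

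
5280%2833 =2447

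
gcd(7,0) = 7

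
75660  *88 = 6658080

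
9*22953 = 206577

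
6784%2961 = 862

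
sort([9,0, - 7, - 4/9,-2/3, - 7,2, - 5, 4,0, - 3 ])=[ - 7, - 7, - 5, - 3,-2/3, - 4/9, 0,0, 2 , 4, 9 ]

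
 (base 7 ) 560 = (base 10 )287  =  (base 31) 98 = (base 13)191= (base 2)100011111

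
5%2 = 1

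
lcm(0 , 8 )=0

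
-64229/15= -64229/15  =  - 4281.93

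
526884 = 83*6348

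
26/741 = 2/57 = 0.04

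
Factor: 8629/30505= 5^(  -  1)*6101^ ( -1 )*8629^1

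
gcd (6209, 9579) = 1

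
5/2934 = 5/2934 = 0.00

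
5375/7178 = 5375/7178 = 0.75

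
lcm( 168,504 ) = 504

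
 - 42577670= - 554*76855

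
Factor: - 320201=-7^1 * 149^1*307^1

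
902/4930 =451/2465 = 0.18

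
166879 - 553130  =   - 386251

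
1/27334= 1/27334 = 0.00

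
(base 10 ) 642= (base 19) 1ef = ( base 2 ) 1010000010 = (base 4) 22002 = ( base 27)NL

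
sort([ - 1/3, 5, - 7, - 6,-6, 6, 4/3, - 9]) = [ - 9, - 7,-6, - 6, - 1/3,4/3,5, 6]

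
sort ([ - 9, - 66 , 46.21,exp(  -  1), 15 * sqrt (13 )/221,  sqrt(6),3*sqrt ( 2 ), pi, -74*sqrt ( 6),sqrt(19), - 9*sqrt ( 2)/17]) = [-74*sqrt(  6 ) ,-66 , - 9, - 9*sqrt (2 ) /17, 15*sqrt( 13 ) /221  ,  exp(-1 ),sqrt(6 ),pi,3*sqrt( 2),sqrt(19 ), 46.21] 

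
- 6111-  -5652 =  - 459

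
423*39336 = 16639128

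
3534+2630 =6164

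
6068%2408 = 1252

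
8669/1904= 4+1053/1904 = 4.55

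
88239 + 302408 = 390647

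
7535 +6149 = 13684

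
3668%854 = 252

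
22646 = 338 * 67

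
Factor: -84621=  - 3^1*  67^1*421^1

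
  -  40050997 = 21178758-61229755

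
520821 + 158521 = 679342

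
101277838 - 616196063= - 514918225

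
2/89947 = 2/89947= 0.00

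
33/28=33/28= 1.18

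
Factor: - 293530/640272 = -146765/320136 = - 2^( - 3)*3^( - 1 )*5^1*149^1*197^1*13339^( - 1 )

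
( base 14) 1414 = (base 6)24230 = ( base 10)3546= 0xDDA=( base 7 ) 13224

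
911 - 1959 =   -  1048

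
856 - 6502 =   -  5646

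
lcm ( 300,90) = 900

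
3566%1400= 766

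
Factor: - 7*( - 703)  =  7^1 * 19^1 * 37^1 = 4921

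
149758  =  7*21394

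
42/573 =14/191 = 0.07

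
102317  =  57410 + 44907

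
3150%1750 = 1400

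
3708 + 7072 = 10780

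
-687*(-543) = 373041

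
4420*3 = 13260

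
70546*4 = 282184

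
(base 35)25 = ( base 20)3f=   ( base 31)2D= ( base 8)113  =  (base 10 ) 75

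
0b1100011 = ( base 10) 99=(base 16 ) 63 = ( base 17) 5E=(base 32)33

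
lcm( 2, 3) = 6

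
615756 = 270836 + 344920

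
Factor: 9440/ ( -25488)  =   - 2^1* 3^( - 3)*5^1=- 10/27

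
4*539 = 2156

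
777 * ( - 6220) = - 4832940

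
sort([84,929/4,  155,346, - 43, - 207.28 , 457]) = [-207.28 ,- 43, 84  ,  155,  929/4,346,457 ]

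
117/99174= 39/33058  =  0.00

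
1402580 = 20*70129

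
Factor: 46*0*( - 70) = 0 = 0^1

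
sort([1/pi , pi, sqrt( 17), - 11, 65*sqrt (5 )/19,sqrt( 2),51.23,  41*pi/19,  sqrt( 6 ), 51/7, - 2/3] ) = [ - 11, - 2/3, 1/pi, sqrt( 2), sqrt(6 ) , pi, sqrt(17),41 * pi/19,51/7, 65*sqrt (5 ) /19,51.23 ]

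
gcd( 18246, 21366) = 6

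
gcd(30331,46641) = 7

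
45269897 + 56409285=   101679182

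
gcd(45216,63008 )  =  32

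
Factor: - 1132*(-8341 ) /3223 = 9442012/3223=2^2 * 11^(  -  1 )*19^1*283^1 * 293^( - 1 )*439^1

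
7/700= 1/100=0.01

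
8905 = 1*8905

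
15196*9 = 136764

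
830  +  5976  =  6806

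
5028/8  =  1257/2 = 628.50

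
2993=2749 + 244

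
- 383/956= - 383/956 = - 0.40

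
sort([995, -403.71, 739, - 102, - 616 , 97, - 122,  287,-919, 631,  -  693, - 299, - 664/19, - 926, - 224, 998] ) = [ - 926, - 919,- 693 , - 616, - 403.71,-299, - 224, - 122 ,-102, - 664/19, 97, 287, 631, 739, 995, 998] 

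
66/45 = 1+ 7/15 = 1.47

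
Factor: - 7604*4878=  - 37092312 = - 2^3 * 3^2*271^1*1901^1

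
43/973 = 43/973 =0.04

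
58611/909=64  +  145/303=   64.48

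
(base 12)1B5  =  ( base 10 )281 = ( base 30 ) 9b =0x119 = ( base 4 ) 10121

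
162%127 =35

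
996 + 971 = 1967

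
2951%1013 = 925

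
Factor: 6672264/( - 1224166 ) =-2^2*3^1*173^1 * 1607^1*612083^ (  -  1) = - 3336132/612083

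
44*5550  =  244200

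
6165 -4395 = 1770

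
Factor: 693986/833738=346993/416869 = 67^1*337^( - 1)*1237^(-1 ) * 5179^1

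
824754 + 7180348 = 8005102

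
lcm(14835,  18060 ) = 415380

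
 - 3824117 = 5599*( - 683 ) 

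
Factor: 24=2^3  *3^1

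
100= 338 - 238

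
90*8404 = 756360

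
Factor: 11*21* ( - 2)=  -  462 = - 2^1*3^1*7^1 * 11^1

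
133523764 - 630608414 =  - 497084650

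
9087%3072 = 2943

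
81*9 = 729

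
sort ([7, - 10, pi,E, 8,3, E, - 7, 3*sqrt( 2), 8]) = [  -  10, - 7, E, E, 3,pi, 3*sqrt(2), 7,8, 8]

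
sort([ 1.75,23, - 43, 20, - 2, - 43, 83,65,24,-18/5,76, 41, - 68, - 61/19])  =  [  -  68, - 43, - 43, - 18/5,- 61/19,-2,1.75,20,23, 24  ,  41,65,76,83 ]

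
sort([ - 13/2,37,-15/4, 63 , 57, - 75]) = [  -  75  , - 13/2,-15/4,37,  57, 63] 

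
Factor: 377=13^1 *29^1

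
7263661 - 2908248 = 4355413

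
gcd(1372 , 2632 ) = 28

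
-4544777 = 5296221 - 9840998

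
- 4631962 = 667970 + - 5299932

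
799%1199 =799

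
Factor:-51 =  - 3^1* 17^1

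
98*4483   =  439334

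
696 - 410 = 286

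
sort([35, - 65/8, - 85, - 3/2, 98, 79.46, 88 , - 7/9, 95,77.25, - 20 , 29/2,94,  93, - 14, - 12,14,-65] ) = [ - 85, - 65, - 20, - 14, - 12 , - 65/8, - 3/2 , - 7/9,  14,  29/2,35, 77.25,  79.46,88 , 93,94, 95, 98]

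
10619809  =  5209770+5410039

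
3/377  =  3/377 = 0.01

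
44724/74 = 22362/37 = 604.38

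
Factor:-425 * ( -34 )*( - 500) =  - 2^3 *5^5*17^2 = - 7225000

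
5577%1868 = 1841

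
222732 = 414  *538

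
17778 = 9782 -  - 7996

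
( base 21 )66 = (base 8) 204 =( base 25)57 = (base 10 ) 132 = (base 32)44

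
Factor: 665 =5^1*7^1 * 19^1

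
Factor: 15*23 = 3^1*5^1*23^1=345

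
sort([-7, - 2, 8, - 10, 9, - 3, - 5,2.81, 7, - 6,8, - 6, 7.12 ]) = [-10, - 7, - 6 , - 6,  -  5, - 3,  -  2,2.81, 7, 7.12, 8 , 8, 9] 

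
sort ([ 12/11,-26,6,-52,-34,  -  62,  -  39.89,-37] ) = [ - 62, - 52, - 39.89  , - 37, - 34, - 26, 12/11,6 ] 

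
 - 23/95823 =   -  1 + 95800/95823 = -  0.00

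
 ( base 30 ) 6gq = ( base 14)221C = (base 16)1712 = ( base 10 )5906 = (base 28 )7eq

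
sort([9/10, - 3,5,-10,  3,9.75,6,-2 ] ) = [-10,-3,  -  2,9/10,3, 5, 6,9.75]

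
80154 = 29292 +50862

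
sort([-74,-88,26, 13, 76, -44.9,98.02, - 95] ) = [ - 95,-88, - 74, - 44.9,13, 26,76 , 98.02] 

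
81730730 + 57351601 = 139082331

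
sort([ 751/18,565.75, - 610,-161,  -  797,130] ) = [ - 797, -610,  -  161, 751/18 , 130,565.75 ] 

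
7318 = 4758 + 2560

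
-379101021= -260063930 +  - 119037091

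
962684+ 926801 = 1889485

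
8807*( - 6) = - 52842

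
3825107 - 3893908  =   - 68801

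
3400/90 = 37  +  7/9 = 37.78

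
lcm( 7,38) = 266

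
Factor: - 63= - 3^2 * 7^1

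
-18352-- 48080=29728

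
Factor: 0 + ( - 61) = -61^1 =- 61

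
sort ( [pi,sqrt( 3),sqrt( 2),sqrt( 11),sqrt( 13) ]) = [sqrt( 2 ),sqrt( 3),pi, sqrt(11),sqrt( 13)]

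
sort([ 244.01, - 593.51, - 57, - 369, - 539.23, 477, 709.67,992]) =[-593.51, - 539.23, - 369, - 57,244.01,  477,  709.67, 992]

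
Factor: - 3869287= - 71^1 * 54497^1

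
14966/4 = 7483/2 = 3741.50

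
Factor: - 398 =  - 2^1*199^1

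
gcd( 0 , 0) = 0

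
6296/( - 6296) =-1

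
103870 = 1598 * 65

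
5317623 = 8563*621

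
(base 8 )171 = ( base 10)121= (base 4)1321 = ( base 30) 41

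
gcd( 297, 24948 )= 297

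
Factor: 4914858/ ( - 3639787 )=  - 2^1*3^1*13^2*37^1*131^1*193^( - 1)*18859^(-1)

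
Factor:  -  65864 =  - 2^3 * 8233^1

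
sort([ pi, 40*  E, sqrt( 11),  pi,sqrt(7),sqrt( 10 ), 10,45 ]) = [ sqrt( 7),pi  ,  pi,sqrt( 10),sqrt(11), 10, 45,40*E ] 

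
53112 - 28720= 24392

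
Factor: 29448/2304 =2^( - 5 )*409^1 = 409/32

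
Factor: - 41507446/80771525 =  - 2^1*5^( - 2)*29^( - 1)*347^1*59809^1*111409^(  -  1)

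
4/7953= 4/7953= 0.00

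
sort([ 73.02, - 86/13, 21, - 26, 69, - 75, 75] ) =[ - 75,-26, - 86/13,21, 69, 73.02,75 ] 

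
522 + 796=1318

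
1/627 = 1/627 = 0.00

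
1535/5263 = 1535/5263 = 0.29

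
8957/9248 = 8957/9248= 0.97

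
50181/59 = 50181/59 = 850.53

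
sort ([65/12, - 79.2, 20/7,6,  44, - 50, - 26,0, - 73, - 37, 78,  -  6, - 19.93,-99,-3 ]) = [-99, - 79.2, -73 , -50, - 37, - 26, - 19.93, - 6, - 3  ,  0  ,  20/7 , 65/12,6, 44,78 ] 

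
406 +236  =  642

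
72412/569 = 127+149/569 = 127.26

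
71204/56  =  1271 + 1/2 = 1271.50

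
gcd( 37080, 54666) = 18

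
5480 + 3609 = 9089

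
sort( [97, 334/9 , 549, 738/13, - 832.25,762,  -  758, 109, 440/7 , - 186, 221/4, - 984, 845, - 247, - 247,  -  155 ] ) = [  -  984, - 832.25, - 758, - 247, - 247, - 186,-155,334/9, 221/4, 738/13, 440/7,97,109,549,762, 845]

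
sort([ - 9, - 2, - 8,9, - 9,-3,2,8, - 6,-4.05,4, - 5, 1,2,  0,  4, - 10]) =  [ - 10, -9, - 9, - 8, - 6, - 5,-4.05,-3, - 2,0,1,  2,2,4, 4,8,9]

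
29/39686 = 29/39686 = 0.00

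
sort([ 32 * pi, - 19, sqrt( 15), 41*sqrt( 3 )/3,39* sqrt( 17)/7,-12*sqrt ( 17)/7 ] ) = [ - 19, - 12*sqrt( 17)/7, sqrt(15),39 * sqrt(17)/7 , 41*sqrt(3 ) /3, 32*pi ]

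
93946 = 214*439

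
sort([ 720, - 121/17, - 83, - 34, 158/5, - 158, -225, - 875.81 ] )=[ - 875.81, - 225, - 158,-83, - 34, - 121/17 , 158/5, 720] 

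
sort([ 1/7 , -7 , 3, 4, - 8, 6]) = [ - 8, - 7,1/7,3,4, 6]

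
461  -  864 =-403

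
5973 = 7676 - 1703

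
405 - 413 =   -  8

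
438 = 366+72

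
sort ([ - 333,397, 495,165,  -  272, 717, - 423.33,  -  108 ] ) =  [ - 423.33, - 333 , - 272,  -  108, 165 , 397, 495, 717]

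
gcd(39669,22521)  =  3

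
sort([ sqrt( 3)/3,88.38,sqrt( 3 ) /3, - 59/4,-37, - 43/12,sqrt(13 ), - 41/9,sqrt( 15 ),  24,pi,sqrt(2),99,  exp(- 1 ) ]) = [ - 37, - 59/4, - 41/9, - 43/12, exp( - 1),sqrt(3)/3,  sqrt(3 ) /3,sqrt( 2),pi, sqrt(13 ),sqrt(15 ) , 24,  88.38,  99] 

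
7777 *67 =521059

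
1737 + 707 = 2444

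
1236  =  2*618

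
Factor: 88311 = 3^1 * 29437^1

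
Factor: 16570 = 2^1 * 5^1  *  1657^1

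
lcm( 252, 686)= 12348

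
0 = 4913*0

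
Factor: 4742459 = 2143^1*2213^1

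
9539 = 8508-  - 1031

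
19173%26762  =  19173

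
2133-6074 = - 3941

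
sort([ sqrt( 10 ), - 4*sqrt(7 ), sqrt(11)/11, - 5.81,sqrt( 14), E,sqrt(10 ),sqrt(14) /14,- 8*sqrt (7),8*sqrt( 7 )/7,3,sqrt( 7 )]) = [ - 8*sqrt(7), - 4*sqrt(7 ), - 5.81,sqrt(14)/14,sqrt(11 )/11,sqrt(7),  E,  3, 8*sqrt(7)/7,sqrt (10),sqrt( 10), sqrt( 14) ] 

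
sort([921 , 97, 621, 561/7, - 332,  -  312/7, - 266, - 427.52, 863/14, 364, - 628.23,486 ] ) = [ - 628.23, - 427.52, - 332, - 266,  -  312/7,863/14, 561/7,97, 364,486, 621,921] 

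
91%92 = 91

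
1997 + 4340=6337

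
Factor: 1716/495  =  52/15 = 2^2*3^ ( - 1)*5^(-1)*13^1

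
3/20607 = 1/6869 = 0.00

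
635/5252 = 635/5252=0.12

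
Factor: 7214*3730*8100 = 2^4 *3^4 *5^3*373^1*3607^1 = 217956582000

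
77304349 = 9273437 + 68030912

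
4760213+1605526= 6365739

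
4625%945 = 845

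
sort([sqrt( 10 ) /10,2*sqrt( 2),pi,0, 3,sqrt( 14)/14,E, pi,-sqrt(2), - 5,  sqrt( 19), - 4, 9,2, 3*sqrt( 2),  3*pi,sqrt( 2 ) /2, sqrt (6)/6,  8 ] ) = [ - 5, - 4,- sqrt( 2), 0,sqrt( 14) /14 , sqrt ( 10) /10, sqrt ( 6) /6, sqrt (2) /2, 2, E,2*sqrt(2), 3, pi, pi, 3 * sqrt( 2),sqrt( 19),8, 9,3 * pi]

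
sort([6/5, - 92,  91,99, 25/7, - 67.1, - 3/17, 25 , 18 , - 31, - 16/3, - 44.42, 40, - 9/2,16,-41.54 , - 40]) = [ - 92, -67.1, - 44.42, - 41.54, - 40, - 31, - 16/3, - 9/2,-3/17,6/5 , 25/7,16, 18,25 , 40,91, 99 ]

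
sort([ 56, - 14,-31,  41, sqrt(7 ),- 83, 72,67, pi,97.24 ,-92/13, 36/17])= [-83 , - 31,  -  14,-92/13, 36/17,  sqrt(7 ) , pi, 41 , 56,  67, 72,97.24 ] 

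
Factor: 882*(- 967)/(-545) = 852894/545 = 2^1*3^2*5^( - 1 ) * 7^2*109^( - 1) * 967^1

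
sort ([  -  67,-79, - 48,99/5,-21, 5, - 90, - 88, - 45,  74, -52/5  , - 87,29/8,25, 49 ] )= [-90, - 88 , - 87, - 79,-67,-48,- 45,  -  21,-52/5, 29/8,5, 99/5, 25, 49,74]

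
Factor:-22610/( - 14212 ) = 35/22 = 2^( - 1 ) * 5^1* 7^1*11^( - 1 ) 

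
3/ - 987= - 1/329 = - 0.00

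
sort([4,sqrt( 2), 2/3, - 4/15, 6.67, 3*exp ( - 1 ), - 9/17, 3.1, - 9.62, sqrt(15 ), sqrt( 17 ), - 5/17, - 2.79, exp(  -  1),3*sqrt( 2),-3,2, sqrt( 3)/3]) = [ - 9.62, - 3, - 2.79, - 9/17, - 5/17, - 4/15 , exp(  -  1 ),  sqrt( 3)/3,  2/3, 3*exp(  -  1), sqrt( 2), 2, 3.1,sqrt( 15 ), 4, sqrt( 17), 3 * sqrt( 2), 6.67]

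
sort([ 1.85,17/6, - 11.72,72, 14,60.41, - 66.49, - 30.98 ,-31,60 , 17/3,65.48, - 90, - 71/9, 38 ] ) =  [ - 90, - 66.49,-31, - 30.98,  -  11.72, - 71/9, 1.85, 17/6,17/3, 14, 38,60, 60.41 , 65.48,72 ] 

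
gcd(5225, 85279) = 1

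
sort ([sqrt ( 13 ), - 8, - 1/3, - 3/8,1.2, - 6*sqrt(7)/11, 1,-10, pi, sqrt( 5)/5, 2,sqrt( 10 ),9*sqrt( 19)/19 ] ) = [ - 10, - 8, - 6*sqrt( 7 ) /11, - 3/8, - 1/3, sqrt( 5)/5,1, 1.2,2,  9*sqrt( 19)/19 , pi,  sqrt( 10 ), sqrt( 13)]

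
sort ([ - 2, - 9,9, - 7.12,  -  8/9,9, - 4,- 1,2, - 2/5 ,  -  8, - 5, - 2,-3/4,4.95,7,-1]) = [ -9 ,-8, - 7.12,  -  5 , - 4, - 2, - 2,-1, - 1 ,- 8/9 , - 3/4, - 2/5,  2,  4.95 , 7,9,9]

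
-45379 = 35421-80800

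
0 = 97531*0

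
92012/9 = 10223+5/9= 10223.56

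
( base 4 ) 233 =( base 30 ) 1h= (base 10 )47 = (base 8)57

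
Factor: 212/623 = 2^2*7^( - 1)*53^1*89^ ( - 1) 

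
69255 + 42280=111535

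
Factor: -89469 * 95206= - 8517985614 =-2^1*3^2*181^1*263^1*9941^1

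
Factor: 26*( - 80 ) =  - 2^5*5^1*13^1  =  -2080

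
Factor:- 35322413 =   -  7^1*17^1 * 296827^1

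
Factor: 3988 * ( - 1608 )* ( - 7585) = 48640359840= 2^5 *3^1 * 5^1*37^1*41^1*67^1 * 997^1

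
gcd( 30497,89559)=1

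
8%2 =0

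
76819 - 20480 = 56339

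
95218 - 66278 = 28940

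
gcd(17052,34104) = 17052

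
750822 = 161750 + 589072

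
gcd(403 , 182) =13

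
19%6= 1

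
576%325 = 251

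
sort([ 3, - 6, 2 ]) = [-6, 2,3] 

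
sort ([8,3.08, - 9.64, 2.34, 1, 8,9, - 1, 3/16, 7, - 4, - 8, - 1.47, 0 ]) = [ - 9.64, - 8, - 4, - 1.47, - 1,  0, 3/16,1,2.34,  3.08, 7,8,8, 9]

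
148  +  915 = 1063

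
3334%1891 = 1443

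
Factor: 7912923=3^1 * 409^1*6449^1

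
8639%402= 197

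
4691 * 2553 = 11976123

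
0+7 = 7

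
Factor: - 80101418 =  - 2^1*61^1*79^1*8311^1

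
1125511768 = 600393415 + 525118353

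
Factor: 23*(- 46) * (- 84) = 2^3  *3^1*7^1*23^2 = 88872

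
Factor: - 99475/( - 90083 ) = 5^2*7^( - 1 )*17^ (  -  1)*23^1  *173^1 * 757^( - 1)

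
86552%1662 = 128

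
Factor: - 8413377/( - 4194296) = 2^(-3 )*3^1*7^1*23^1*17419^1*524287^(  -  1)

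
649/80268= 649/80268 = 0.01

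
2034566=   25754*79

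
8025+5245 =13270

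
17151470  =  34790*493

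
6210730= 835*7438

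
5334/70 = 76 + 1/5 = 76.20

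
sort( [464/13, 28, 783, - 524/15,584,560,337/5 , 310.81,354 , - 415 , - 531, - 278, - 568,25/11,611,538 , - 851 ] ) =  [ - 851, - 568,-531, - 415,  -  278 , - 524/15, 25/11, 28 , 464/13, 337/5, 310.81,354,538,560,584, 611,783]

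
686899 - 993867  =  - 306968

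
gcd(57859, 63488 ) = 1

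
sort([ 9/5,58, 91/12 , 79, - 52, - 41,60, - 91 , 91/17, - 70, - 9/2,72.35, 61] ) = [ -91 , - 70, - 52, - 41,-9/2,9/5,91/17,91/12, 58 , 60,61,72.35,79]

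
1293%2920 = 1293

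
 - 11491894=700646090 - 712137984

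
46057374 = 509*90486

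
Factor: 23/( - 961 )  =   - 23^1*31^( - 2)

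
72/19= 3 + 15/19 = 3.79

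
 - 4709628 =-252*18689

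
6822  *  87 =593514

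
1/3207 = 1/3207 =0.00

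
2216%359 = 62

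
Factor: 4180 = 2^2*5^1*11^1 * 19^1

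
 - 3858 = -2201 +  - 1657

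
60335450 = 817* 73850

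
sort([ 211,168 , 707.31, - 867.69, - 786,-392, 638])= [ - 867.69,-786, - 392, 168,  211, 638,707.31 ]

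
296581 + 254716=551297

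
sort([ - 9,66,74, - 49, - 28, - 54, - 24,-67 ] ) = [ - 67,- 54,  -  49,- 28, - 24, - 9, 66, 74]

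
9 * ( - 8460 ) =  -76140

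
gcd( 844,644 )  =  4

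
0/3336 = 0 =0.00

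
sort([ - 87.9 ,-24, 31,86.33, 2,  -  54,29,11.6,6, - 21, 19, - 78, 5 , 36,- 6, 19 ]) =[ - 87.9, -78, - 54, - 24, - 21, - 6, 2, 5,6, 11.6,  19,19, 29,31,  36, 86.33 ] 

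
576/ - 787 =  - 576/787 = - 0.73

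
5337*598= 3191526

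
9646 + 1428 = 11074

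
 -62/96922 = - 31/48461 = - 0.00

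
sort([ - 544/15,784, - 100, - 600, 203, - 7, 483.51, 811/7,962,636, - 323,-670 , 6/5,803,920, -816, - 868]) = [  -  868, - 816, - 670,  -  600, - 323,- 100,-544/15, - 7,6/5,811/7, 203,483.51, 636,784,803 , 920,962]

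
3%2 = 1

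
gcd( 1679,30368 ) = 73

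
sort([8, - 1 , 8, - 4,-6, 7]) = [  -  6, -4,  -  1,  7, 8,8 ] 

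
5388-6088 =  - 700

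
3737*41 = 153217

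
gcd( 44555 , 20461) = 7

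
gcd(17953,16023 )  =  1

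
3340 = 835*4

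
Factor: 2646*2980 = 2^3*3^3*5^1*7^2*149^1 = 7885080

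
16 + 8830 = 8846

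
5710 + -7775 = - 2065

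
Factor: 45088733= 45088733^1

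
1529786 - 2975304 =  - 1445518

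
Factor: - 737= - 11^1*67^1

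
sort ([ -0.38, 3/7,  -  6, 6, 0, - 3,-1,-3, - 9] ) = [ - 9, - 6, - 3, - 3,  -  1, - 0.38, 0,3/7, 6]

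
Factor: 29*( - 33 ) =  - 957 =-3^1*11^1*29^1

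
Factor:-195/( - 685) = 39/137 = 3^1*13^1*137^( - 1 ) 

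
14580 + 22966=37546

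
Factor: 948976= 2^4*7^1 * 37^1*229^1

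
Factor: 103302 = 2^1*3^3 *1913^1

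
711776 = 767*928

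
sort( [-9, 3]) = [ - 9, 3 ]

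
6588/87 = 2196/29= 75.72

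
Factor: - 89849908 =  - 2^2*22462477^1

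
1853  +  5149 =7002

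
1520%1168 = 352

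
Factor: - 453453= - 3^1 * 7^1*11^1*13^1 * 151^1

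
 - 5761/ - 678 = 8 + 337/678  =  8.50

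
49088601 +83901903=132990504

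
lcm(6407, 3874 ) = 166582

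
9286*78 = 724308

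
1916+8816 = 10732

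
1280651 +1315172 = 2595823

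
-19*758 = -14402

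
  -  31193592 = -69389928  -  -38196336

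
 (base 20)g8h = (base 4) 1212301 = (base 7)25114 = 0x19B1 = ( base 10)6577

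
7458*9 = 67122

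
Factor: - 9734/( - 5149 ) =2^1 * 19^( - 1)*31^1 * 157^1*271^( - 1) 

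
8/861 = 8/861 = 0.01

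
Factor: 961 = 31^2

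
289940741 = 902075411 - 612134670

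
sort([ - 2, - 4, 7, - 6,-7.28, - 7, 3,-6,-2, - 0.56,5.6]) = [ - 7.28, - 7,-6, - 6, - 4, - 2, - 2,-0.56, 3, 5.6, 7]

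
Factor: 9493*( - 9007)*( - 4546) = 388698688246 = 2^1*11^1*863^1*2273^1*9007^1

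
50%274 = 50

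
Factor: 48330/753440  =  2^(  -  4) * 3^3  *17^(-1)*179^1*277^( - 1 ) = 4833/75344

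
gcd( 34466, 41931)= 1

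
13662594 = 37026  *369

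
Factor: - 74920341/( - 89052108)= 24973447/29684036 = 2^(-2 ) *131^1*379^1*503^1 * 7421009^(-1)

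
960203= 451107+509096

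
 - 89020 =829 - 89849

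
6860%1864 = 1268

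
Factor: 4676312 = 2^3*47^1*12437^1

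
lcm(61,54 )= 3294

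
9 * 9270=83430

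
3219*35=112665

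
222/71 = 222/71 = 3.13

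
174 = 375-201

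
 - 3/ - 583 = 3/583 = 0.01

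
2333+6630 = 8963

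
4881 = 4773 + 108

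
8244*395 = 3256380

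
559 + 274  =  833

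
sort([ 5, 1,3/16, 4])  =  [3/16,1, 4, 5 ]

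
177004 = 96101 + 80903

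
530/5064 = 265/2532  =  0.10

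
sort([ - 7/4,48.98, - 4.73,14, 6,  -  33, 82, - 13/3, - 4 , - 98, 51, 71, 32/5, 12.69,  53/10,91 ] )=[ - 98, - 33,-4.73, - 13/3, - 4, - 7/4 , 53/10,6, 32/5,12.69,14, 48.98,51,71, 82,  91]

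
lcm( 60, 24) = 120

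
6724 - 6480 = 244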